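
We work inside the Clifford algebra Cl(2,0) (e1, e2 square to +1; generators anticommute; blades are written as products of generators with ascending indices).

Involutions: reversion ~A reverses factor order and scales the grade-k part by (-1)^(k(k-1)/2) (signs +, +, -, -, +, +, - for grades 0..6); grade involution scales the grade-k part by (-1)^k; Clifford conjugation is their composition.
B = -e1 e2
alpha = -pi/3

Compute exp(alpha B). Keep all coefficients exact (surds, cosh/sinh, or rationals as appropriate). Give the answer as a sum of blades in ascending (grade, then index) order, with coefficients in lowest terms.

B^2 = (-1)^2*(e1 e2)^2 = 1*(-1) = -1 (a basis 2-blade squares to minus the product of its generators' squares).
B^2 = -1 — circular case — the even/odd split gives cos and sin: l = 1, alpha*l = -pi/3, so exp(alpha B) = cos(-pi/3) + (sin(-pi/3)/1)*B = 1/2 + (-sqrt(3)/2)*B.
Answer: 1/2 + sqrt(3)/2*e1 e2


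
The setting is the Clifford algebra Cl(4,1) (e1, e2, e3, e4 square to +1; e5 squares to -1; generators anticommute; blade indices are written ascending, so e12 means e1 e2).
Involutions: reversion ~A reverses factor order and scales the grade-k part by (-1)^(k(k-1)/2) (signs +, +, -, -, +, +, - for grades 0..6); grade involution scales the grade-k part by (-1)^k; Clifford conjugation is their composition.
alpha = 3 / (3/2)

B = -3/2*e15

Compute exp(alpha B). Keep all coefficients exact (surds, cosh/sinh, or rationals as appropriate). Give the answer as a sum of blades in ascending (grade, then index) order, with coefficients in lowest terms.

B^2 = (-3/2)^2*(e15)^2 = 9/4*(+1) = 9/4 (a basis 2-blade squares to minus the product of its generators' squares).
B^2 = 9/4 — the series telescopes hyperbolically here: l = 3/2, alpha*l = 3, so exp(alpha B) = cosh(3) + (sinh(3)/(3/2))*B = cosh(3) + (2*sinh(3)/3)*B.
Answer: cosh(3) - sinh(3)*e15


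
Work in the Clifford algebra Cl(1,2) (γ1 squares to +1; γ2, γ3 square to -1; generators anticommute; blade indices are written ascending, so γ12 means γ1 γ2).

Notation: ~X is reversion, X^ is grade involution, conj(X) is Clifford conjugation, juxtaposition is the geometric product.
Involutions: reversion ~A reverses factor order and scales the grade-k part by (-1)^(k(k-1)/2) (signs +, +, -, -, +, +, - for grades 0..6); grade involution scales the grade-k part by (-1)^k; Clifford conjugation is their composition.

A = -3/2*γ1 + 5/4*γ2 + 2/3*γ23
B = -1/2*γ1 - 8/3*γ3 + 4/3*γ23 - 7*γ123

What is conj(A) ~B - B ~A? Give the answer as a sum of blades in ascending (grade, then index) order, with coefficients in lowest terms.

first term: -59/36 + 14/3*γ1 - 16/9*γ2 - 5/3*γ3 - 5/8*γ12 - 51/4*γ13 + 83/6*γ23 - 5/3*γ123
second term: 59/36 - 14/3*γ1 + 16/9*γ2 + 5/3*γ3 - 5/8*γ12 - 51/4*γ13 + 83/6*γ23 - 5/3*γ123
Answer: -59/18 + 28/3*γ1 - 32/9*γ2 - 10/3*γ3


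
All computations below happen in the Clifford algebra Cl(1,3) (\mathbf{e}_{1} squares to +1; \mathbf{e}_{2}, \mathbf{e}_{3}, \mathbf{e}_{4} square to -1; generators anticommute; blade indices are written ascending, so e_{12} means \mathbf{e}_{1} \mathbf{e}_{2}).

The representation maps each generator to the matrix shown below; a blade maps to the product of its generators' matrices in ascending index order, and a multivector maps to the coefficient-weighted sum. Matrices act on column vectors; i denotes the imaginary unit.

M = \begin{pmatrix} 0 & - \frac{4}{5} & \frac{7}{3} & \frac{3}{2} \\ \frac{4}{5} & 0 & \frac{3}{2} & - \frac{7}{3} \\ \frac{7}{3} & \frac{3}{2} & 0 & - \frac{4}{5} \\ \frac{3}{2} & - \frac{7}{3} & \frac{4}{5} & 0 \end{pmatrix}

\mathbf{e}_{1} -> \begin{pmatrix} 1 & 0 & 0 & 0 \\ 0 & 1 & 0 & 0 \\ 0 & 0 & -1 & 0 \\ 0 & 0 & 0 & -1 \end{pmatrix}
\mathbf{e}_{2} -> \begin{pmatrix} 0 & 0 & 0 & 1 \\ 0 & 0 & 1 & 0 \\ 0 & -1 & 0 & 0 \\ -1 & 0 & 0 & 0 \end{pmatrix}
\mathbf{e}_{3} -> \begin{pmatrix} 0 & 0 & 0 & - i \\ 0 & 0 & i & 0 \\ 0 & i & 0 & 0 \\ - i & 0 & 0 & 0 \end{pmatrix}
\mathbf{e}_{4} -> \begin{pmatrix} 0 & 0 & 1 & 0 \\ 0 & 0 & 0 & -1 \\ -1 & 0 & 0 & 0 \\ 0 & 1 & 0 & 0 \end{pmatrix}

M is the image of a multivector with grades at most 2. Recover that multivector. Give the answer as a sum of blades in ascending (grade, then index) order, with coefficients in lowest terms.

Method: the blade images are trace-orthogonal — tr(rho(e_A) rho(e_B)^-1) = 4 if A = B and 0 otherwise — and rho(e_A)^-1 = (e_A)^2 * rho(e_A) with (e_A)^2 = +1 or -1, so the coefficient of e_A in the preimage is (e_A)^2 * tr(M rho(e_A))/4.
Nonzero projections over blades of grade <= 2: e_{12}: (e_{12})^2 = +1, tr(M rho(e_{12})) = 6, coefficient \frac{3}{2}; e_{14}: (e_{14})^2 = +1, tr(M rho(e_{14})) = \frac{28}{3}, coefficient \frac{7}{3}; e_{24}: (e_{24})^2 = -1, tr(M rho(e_{24})) = \frac{16}{5}, coefficient -\frac{4}{5}. Every other blade of grade <= 2 projects to 0.
Answer: \frac{3}{2} e_{12} + \frac{7}{3} e_{14} - \frac{4}{5} e_{24}


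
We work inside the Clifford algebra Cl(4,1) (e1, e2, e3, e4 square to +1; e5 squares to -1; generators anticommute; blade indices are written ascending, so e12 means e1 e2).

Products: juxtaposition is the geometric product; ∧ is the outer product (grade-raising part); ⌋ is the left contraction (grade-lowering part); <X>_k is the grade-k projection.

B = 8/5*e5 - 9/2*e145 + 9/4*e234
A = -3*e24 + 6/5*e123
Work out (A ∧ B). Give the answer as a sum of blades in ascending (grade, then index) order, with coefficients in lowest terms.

step 1: -24/5*e245 + 48/25*e1235
Answer: -24/5*e245 + 48/25*e1235


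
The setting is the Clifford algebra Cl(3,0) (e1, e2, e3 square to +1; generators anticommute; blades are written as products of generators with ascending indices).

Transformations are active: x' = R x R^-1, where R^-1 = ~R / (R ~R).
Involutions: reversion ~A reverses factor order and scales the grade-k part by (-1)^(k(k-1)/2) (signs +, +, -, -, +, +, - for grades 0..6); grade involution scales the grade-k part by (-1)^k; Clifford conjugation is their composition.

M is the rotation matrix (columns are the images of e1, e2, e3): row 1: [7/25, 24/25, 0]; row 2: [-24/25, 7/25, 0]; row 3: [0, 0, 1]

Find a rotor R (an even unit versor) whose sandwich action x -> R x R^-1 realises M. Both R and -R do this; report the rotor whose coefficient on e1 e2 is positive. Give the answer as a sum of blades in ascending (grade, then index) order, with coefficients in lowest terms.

Method: write R = a + b12*e1 e2 + b13*e1 e3 + b23*e2 e3 with a^2 + b12^2 + b13^2 + b23^2 = 1 (so R^-1 = ~R). Expanding the columns R e_j ~R gives tr M = 4a^2 - 1 and, from the antisymmetric part, M21 - M12 = -4a*b12, M13 - M31 = 4a*b13, M32 - M23 = -4a*b23.
Here tr M = 39/25, so a^2 = (1 + tr M)/4 = 16/25 and a = ±4/5. Taking a = 4/5: M21 - M12 = -48/25, M13 - M31 = 0, M32 - M23 = 0, giving b12 = 3/5, b13 = 0, b23 = 0, i.e. R = 4/5 + 3/5*e1 e2.
Its e1 e2 coefficient is already positive.
Answer: 4/5 + 3/5*e1 e2. Note: both R and -R realise this M (trace 39/25); the covering map identifies them, and the e1 e2-coefficient sign is the tie-breaker.


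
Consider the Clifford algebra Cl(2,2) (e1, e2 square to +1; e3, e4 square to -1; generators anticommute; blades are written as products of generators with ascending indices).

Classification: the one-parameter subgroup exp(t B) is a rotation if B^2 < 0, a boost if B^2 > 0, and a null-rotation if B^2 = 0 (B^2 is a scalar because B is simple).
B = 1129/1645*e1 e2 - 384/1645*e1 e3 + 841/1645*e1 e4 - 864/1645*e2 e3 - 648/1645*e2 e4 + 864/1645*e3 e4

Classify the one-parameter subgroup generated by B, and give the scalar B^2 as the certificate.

B^2 term by term: the squares give (1129/1645)^2*(e1 e2)^2 + (-384/1645)^2*(e1 e3)^2 + (841/1645)^2*(e1 e4)^2 + (-864/1645)^2*(e2 e3)^2 + (-648/1645)^2*(e2 e4)^2 + (864/1645)^2*(e3 e4)^2 = 1274641/2706025*(-1) + 147456/2706025*(+1) + 707281/2706025*(+1) + 746496/2706025*(+1) + 419904/2706025*(+1) + 746496/2706025*(-1) = 0 (each basis 2-blade squares to minus the product of its generators' squares); cross terms between blades sharing an index anticommute and cancel; the commuting (index-disjoint) pairs give grade-4 terms 2*c*c'*(blade product), which cancel blade by blade — e1 e2 e3 e4: 1950912/2706025 - 497664/2706025 - 1453248/2706025 = 0 — confirming B is simple. So B^2 = 0.
Answer: null-rotation, certificate B^2 = 0. B^2 = 0 is basis-independent, so its sign is the whole story.


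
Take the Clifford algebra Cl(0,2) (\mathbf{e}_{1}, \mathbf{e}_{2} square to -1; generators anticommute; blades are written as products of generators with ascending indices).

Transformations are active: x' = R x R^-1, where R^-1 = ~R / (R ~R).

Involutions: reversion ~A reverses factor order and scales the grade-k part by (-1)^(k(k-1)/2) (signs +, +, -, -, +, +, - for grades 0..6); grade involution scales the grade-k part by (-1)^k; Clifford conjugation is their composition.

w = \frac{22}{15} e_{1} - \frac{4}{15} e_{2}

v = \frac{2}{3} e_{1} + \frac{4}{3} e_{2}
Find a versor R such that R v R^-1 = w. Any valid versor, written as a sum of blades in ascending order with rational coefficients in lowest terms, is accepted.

Equal squares first: v^2 = w^2 = -\frac{20}{9}. Then v + w = \frac{32}{15} e_{1} + \frac{16}{15} e_{2} is a versor taking v to w, provided it is invertible.
Answer: \frac{32}{15} e_{1} + \frac{16}{15} e_{2}


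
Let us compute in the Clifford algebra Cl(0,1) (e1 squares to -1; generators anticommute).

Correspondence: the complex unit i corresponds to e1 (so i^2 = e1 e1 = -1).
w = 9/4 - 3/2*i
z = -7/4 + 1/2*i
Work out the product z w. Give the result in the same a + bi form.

In blades: z = -7/4 + 1/2*e1, w = 9/4 - 3/2*e1.
Distribute z over w term by term (generator squares from the signature, products reordered to ascending indices): (-7/4)*w = -63/16 + 21/8*e1; (1/2*e1)*w = 3/4 + 9/8*e1.
Sum: -51/16 + 15/4*e1; translating back through the correspondence:
Answer: -51/16 + 15/4*i


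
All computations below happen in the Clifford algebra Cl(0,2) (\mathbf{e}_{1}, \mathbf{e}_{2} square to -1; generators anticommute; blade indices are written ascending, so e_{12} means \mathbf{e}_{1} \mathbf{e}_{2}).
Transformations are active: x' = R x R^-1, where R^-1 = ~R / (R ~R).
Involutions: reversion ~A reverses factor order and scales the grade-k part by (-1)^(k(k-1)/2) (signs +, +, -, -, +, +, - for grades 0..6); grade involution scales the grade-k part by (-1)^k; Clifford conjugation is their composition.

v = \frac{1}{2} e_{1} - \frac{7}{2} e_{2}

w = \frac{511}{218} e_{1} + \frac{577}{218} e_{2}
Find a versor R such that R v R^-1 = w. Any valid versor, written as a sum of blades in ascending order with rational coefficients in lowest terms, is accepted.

Reasoning: v^2 = w^2 = -\frac{25}{2} since conjugation preserves the quadratic form; R = v + w = \frac{310}{109} e_{1} - \frac{93}{109} e_{2} is then valid when invertible, keeping its own part and reversing (v - w)/2.
Answer: \frac{310}{109} e_{1} - \frac{93}{109} e_{2}


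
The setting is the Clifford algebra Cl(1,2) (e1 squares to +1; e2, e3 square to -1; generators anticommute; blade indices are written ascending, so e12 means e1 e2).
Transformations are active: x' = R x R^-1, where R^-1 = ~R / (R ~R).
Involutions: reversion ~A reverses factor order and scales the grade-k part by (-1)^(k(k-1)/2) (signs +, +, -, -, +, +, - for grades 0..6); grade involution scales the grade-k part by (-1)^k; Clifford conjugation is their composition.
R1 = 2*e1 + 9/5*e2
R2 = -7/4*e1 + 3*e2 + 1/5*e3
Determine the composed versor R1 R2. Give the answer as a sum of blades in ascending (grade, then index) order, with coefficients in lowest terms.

Distribute over the terms of R1 (each basis-blade product reordered to ascending indices, repeated generators contracted through their squares):
(2*e1) R2 = -7/2 + 6*e12 + 2/5*e13
(9/5*e2) R2 = -27/5 + 63/20*e12 + 9/25*e23
Summing the partial products and collecting blades:
Answer: -89/10 + 183/20*e12 + 2/5*e13 + 9/25*e23


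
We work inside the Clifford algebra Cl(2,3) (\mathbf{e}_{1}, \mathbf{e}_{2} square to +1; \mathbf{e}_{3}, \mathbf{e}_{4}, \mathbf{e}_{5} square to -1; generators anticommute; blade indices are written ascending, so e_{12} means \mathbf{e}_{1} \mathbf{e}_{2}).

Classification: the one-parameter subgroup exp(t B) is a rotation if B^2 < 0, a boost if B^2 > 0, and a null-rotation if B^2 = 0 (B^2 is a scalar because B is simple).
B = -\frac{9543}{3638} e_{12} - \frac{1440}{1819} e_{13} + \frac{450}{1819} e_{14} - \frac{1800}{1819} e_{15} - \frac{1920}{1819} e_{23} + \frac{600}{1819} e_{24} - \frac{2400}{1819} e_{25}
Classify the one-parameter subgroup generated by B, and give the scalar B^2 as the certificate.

B^2 term by term: the squares give (-\frac{9543}{3638})^2*(e_{12})^2 + (-\frac{1440}{1819})^2*(e_{13})^2 + (\frac{450}{1819})^2*(e_{14})^2 + (-\frac{1800}{1819})^2*(e_{15})^2 + (-\frac{1920}{1819})^2*(e_{23})^2 + (\frac{600}{1819})^2*(e_{24})^2 + (-\frac{2400}{1819})^2*(e_{25})^2 = \frac{91068849}{13235044}*(-1) + \frac{2073600}{3308761}*(+1) + \frac{202500}{3308761}*(+1) + \frac{3240000}{3308761}*(+1) + \frac{3686400}{3308761}*(+1) + \frac{360000}{3308761}*(+1) + \frac{5760000}{3308761}*(+1) = -\frac{9}{4} (each basis 2-blade squares to minus the product of its generators' squares); cross terms between blades sharing an index anticommute and cancel; the commuting (index-disjoint) pairs give grade-4 terms 2*c*c'*(blade product), which cancel blade by blade — e_{1234}: \frac{1728000}{3308761} - \frac{1728000}{3308761} = 0; e_{1235}: -\frac{6912000}{3308761} + \frac{6912000}{3308761} = 0; e_{1245}: \frac{2160000}{3308761} - \frac{2160000}{3308761} = 0 — confirming B is simple. So B^2 = -\frac{9}{4}.
Answer: rotation, certificate B^2 = -\frac{9}{4}. B^2 = -\frac{9}{4} is basis-independent, so its sign is the whole story.


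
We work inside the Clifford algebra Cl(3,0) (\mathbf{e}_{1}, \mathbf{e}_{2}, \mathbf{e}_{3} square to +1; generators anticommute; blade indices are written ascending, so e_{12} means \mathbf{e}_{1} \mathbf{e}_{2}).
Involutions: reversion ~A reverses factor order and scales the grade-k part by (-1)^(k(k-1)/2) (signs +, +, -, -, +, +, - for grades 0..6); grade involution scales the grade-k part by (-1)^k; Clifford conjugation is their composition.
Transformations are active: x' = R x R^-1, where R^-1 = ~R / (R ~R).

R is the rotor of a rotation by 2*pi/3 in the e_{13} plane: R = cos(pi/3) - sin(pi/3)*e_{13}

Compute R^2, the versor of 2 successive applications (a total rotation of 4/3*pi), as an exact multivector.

The rotor phase is half the rotation angle and phases add under composition, so 2 steps in the e_{13} plane accumulate phase 2*(pi/3) = \frac{2 \pi}{3}: R^2 = cos(\frac{2 \pi}{3}) - sin(\frac{2 \pi}{3})*e_{13}.
cos(\frac{2 \pi}{3}) = - \frac{1}{2} and sin(\frac{2 \pi}{3}) = \frac{\sqrt{3}}{2}, so R^2 = -\frac{1}{2} - \frac{\sqrt{3}}{2} e_{13}. The net rotation is 4/3*pi; the rotor keeps the half-angle phase exactly.
Answer: -\frac{1}{2} - \frac{\sqrt{3}}{2} e_{13}


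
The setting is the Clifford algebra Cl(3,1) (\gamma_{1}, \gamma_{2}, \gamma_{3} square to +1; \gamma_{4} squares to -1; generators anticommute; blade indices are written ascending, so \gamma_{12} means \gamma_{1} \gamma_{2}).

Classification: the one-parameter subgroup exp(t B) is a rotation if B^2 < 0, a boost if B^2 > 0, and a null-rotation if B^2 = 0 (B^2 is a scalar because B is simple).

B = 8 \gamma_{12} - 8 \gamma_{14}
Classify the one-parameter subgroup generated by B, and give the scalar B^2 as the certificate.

B^2 term by term: the squares give (8)^2*(\gamma_{12})^2 + (-8)^2*(\gamma_{14})^2 = 64*(-1) + 64*(+1) = 0 (each basis 2-blade squares to minus the product of its generators' squares); cross terms between blades sharing an index anticommute and cancel. So B^2 = 0.
Answer: null-rotation, certificate B^2 = 0. No conjugation can change B^2 = 0; the sign gives the class.


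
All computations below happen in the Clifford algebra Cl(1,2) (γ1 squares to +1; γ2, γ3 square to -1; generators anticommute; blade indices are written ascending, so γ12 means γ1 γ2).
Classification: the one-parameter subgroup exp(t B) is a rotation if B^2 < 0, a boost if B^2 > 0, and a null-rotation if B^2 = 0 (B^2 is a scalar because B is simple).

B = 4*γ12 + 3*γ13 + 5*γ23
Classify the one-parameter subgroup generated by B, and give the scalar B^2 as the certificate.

B^2 term by term: the squares give (4)^2*(γ12)^2 + (3)^2*(γ13)^2 + (5)^2*(γ23)^2 = 16*(+1) + 9*(+1) + 25*(-1) = 0 (each basis 2-blade squares to minus the product of its generators' squares); cross terms between blades sharing an index anticommute and cancel. So B^2 = 0.
Answer: null-rotation, certificate B^2 = 0. One invariant decides it: the square 0 survives every conjugation, and its sign is exactly the classification.


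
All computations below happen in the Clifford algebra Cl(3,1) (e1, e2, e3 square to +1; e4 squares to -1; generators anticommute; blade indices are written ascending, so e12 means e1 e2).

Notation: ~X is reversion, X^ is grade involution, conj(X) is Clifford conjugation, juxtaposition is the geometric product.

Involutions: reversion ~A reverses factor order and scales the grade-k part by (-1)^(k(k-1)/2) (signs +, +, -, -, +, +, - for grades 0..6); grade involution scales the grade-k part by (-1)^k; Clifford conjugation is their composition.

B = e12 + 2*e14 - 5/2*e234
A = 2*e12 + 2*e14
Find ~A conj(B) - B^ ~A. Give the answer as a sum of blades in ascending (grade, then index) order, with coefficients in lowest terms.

first term: 2 - 2*e24 - 5*e123 + 5*e134
second term: -2 - 2*e24 - 5*e123 + 5*e134
Answer: 4


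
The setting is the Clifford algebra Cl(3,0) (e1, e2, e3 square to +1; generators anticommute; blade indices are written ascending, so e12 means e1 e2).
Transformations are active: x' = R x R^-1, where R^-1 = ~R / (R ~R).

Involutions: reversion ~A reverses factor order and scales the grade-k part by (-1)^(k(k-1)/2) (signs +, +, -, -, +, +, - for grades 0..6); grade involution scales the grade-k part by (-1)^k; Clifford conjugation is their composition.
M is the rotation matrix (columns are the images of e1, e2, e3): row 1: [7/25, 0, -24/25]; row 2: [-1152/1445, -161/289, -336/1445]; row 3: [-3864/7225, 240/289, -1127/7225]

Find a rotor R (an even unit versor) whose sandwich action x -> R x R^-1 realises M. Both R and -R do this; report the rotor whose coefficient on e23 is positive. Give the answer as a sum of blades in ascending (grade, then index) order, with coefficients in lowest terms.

Method: write R = a + b12*e12 + b13*e13 + b23*e23 with a^2 + b12^2 + b13^2 + b23^2 = 1 (so R^-1 = ~R). Expanding the columns R e_j ~R gives tr M = 4a^2 - 1 and, from the antisymmetric part, M21 - M12 = -4a*b12, M13 - M31 = 4a*b13, M32 - M23 = -4a*b23.
Here tr M = -3129/7225, so a^2 = (1 + tr M)/4 = 1024/7225 and a = ±32/85. Taking a = 32/85: M21 - M12 = -1152/1445, M13 - M31 = -3072/7225, M32 - M23 = 1536/1445, giving b12 = 9/17, b13 = -24/85, b23 = -12/17, i.e. R = 32/85 + 9/17*e12 - 24/85*e13 - 12/17*e23.
Its e23 coefficient is negative, so report the other preimage -R.
Answer: -32/85 - 9/17*e12 + 24/85*e13 + 12/17*e23. Why the constraint matters: R and -R act identically through the sandwich — M has trace -3129/7225 either way — so only the sign condition on e23 picks one of the two preimages.


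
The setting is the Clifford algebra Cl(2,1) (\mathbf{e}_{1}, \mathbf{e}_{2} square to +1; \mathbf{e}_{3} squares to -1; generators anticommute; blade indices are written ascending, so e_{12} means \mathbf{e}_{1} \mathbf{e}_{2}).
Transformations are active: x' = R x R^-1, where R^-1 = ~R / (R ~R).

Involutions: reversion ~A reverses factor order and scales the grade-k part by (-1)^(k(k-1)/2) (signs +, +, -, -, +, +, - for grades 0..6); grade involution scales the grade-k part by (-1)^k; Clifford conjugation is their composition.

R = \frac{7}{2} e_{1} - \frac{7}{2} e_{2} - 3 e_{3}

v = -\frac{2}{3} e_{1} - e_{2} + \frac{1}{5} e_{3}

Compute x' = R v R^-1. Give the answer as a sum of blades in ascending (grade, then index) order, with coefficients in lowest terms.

~R = \frac{7}{2} e_{1} - \frac{7}{2} e_{2} - 3 e_{3}, and R ~R = \frac{31}{2}, so R^-1 = ~R / (\frac{31}{2}).
R v = \frac{53}{30} - \frac{35}{6} e_{12} - \frac{13}{10} e_{13} - \frac{37}{10} e_{23}
Answer: \frac{227}{155} e_{1} + \frac{94}{465} e_{2} - \frac{137}{155} e_{3}


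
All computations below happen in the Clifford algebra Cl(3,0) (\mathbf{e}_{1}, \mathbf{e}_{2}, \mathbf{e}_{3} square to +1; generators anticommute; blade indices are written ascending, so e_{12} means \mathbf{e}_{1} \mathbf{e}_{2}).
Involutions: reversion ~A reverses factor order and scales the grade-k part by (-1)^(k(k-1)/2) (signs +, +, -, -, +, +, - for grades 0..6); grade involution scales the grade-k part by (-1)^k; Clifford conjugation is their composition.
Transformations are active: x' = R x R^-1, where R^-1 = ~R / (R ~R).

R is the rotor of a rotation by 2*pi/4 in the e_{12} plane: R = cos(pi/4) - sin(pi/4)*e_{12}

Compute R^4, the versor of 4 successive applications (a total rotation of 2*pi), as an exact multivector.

The rotor phase is half the rotation angle and phases add under composition, so 4 steps in the e_{12} plane accumulate phase 4*(pi/4) = \pi: R^4 = cos(\pi) - sin(\pi)*e_{12}.
cos(\pi) = -1 and sin(\pi) = 0, so R^4 = -1. The total rotation 2*pi is 1 full turn, so every vector returns to itself, yet the rotor is -1, on the OTHER sheet of the double cover (an odd number of 2*pi turns).
Answer: -1


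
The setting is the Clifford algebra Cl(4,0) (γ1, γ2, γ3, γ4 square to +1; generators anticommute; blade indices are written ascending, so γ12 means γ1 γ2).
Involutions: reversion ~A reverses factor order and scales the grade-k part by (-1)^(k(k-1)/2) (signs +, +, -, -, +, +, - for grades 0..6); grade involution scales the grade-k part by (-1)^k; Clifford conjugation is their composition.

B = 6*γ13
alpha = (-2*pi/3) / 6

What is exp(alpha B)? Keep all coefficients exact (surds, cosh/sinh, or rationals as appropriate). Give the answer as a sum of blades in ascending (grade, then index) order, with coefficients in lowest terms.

B^2 = (6)^2*(γ13)^2 = 36*(-1) = -36 (a basis 2-blade squares to minus the product of its generators' squares).
B^2 = -36 — since the square is negative, the closed form is circular: l = 6, alpha*l = -2*pi/3, so exp(alpha B) = cos(-2*pi/3) + (sin(-2*pi/3)/6)*B = -1/2 + (-sqrt(3)/12)*B.
Answer: -1/2 - sqrt(3)/2*γ13


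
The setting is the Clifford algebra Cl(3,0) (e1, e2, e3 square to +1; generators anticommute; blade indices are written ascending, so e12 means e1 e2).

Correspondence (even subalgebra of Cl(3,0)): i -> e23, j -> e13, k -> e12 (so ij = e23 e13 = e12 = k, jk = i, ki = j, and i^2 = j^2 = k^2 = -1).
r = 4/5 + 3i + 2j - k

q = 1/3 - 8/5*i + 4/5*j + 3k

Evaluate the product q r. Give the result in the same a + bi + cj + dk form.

In blades: q = 1/3 + 3*e12 + 4/5*e13 - 8/5*e23, r = 4/5 - e12 + 2*e13 + 3*e23.
Distribute q over r term by term (generator squares from the signature, products reordered to ascending indices): (1/3)*r = 4/15 - 1/3*e12 + 2/3*e13 + e23; (3*e12)*r = 3 + 12/5*e12 + 9*e13 - 6*e23; (4/5*e13)*r = -8/5 - 12/5*e12 + 16/25*e13 - 4/5*e23; (-8/5*e23)*r = 24/5 - 16/5*e12 - 8/5*e13 - 32/25*e23.
Sum: 97/15 - 53/15*e12 + 653/75*e13 - 177/25*e23; translating back through the correspondence:
Answer: 97/15 - 177/25*i + 653/75*j - 53/15*k


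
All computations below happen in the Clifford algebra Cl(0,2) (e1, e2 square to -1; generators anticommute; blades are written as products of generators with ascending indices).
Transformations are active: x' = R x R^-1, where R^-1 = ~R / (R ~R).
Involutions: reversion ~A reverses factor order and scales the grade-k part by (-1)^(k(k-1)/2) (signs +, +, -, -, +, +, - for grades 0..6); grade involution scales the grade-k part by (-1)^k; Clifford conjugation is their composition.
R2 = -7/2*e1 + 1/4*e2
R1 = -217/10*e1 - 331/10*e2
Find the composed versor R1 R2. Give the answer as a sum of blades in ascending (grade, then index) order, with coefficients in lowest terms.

Distribute over the terms of R1 (each basis-blade product reordered to ascending indices, repeated generators contracted through their squares):
(-217/10*e1) R2 = -1519/20 - 217/40*e1 e2
(-331/10*e2) R2 = 331/40 - 2317/20*e1 e2
Summing the partial products and collecting blades:
Answer: -2707/40 - 4851/40*e1 e2


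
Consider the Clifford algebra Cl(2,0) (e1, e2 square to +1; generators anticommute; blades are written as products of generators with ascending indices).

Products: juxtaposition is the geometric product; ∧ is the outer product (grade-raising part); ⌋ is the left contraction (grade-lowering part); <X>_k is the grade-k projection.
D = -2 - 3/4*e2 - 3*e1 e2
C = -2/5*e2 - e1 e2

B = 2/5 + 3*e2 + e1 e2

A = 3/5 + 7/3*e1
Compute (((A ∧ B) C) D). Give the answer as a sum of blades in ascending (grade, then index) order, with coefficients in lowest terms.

step 1: 6/25 + 14/15*e1 + 9/5*e2 + 38/5*e1 e2
step 2: 172/25 - 31/25*e1 - 386/375*e2 - 46/75*e1 e2
step 3: -3707/250 - 37/250*e1 + 232/375*e2 - 1109/60*e1 e2
Answer: -3707/250 - 37/250*e1 + 232/375*e2 - 1109/60*e1 e2


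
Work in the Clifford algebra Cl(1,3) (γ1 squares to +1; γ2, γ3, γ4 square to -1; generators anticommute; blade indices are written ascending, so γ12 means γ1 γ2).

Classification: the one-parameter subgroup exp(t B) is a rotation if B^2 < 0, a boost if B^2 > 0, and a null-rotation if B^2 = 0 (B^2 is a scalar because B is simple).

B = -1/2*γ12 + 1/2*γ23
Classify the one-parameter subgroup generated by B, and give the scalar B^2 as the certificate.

B^2 term by term: the squares give (-1/2)^2*(γ12)^2 + (1/2)^2*(γ23)^2 = 1/4*(+1) + 1/4*(-1) = 0 (each basis 2-blade squares to minus the product of its generators' squares); cross terms between blades sharing an index anticommute and cancel. So B^2 = 0.
Answer: null-rotation, certificate B^2 = 0. Key observation: B^2 = 0 is a conjugation invariant, so its sign decides the class regardless of the surface form of B.


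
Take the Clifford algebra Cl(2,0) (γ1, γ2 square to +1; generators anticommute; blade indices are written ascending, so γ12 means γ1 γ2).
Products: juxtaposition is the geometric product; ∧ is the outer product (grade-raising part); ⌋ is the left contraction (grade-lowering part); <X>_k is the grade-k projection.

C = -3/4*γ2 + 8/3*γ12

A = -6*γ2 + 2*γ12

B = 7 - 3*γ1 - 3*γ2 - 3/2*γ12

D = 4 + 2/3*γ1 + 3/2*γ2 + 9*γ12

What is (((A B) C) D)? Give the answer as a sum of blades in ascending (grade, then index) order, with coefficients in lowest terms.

step 1: 21 - 15*γ1 - 36*γ2 - 4*γ12
step 2: 113/3 + 99*γ1 - 223/4*γ2 + 269/4*γ12
step 3: -11333/24 + 73709/72*γ1 + 2039/3*γ2 + 2381/3*γ12
Answer: -11333/24 + 73709/72*γ1 + 2039/3*γ2 + 2381/3*γ12


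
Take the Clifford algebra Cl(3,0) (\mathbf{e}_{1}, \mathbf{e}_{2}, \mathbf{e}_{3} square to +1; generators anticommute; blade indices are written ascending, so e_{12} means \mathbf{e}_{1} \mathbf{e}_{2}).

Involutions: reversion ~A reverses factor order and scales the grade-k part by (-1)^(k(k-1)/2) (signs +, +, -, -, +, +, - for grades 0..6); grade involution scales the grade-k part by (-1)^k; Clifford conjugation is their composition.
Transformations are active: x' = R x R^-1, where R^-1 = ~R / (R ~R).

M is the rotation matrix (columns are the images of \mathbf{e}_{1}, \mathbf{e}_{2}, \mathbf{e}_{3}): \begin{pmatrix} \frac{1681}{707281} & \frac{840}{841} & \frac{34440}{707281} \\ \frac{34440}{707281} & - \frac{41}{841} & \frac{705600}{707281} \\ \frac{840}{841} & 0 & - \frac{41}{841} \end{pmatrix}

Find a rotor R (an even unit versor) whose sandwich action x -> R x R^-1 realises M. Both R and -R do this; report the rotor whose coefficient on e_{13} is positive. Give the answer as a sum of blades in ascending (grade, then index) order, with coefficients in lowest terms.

Method: write R = a + b12*e_{12} + b13*e_{13} + b23*e_{23} with a^2 + b12^2 + b13^2 + b23^2 = 1 (so R^-1 = ~R). Expanding the columns R e_j ~R gives tr M = 4a^2 - 1 and, from the antisymmetric part, M21 - M12 = -4a*b12, M13 - M31 = 4a*b13, M32 - M23 = -4a*b23.
Here tr M = -\frac{67281}{707281}, so a^2 = (1 + tr M)/4 = \frac{160000}{707281} and a = ±\frac{400}{841}. Taking a = \frac{400}{841}: M21 - M12 = -\frac{672000}{707281}, M13 - M31 = -\frac{672000}{707281}, M32 - M23 = -\frac{705600}{707281}, giving b12 = \frac{420}{841}, b13 = -\frac{420}{841}, b23 = \frac{441}{841}, i.e. R = \frac{400}{841} + \frac{420}{841} e_{12} - \frac{420}{841} e_{13} + \frac{441}{841} e_{23}.
Its e_{13} coefficient is negative, so report the other preimage -R.
Answer: -\frac{400}{841} - \frac{420}{841} e_{12} + \frac{420}{841} e_{13} - \frac{441}{841} e_{23}. Why the constraint matters: R and -R act identically through the sandwich — M has trace -\frac{67281}{707281} either way — so only the sign condition on e_{13} picks one of the two preimages.


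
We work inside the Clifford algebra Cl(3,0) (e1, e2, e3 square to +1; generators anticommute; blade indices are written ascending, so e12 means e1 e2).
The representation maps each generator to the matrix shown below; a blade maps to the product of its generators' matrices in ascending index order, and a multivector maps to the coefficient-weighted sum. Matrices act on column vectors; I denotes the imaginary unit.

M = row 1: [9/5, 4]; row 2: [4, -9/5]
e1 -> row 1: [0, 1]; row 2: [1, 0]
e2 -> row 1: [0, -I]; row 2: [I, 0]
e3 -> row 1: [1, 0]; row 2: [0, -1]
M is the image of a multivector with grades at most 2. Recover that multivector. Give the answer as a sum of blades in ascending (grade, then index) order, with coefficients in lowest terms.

Method: 1, rho(e1), rho(e2), rho(e3) form a trace-orthogonal basis of the 2x2 complex matrices (tr(X Y) = 2 if X = Y, else 0), so M = m0*1 + m1*rho(e1) + m2*rho(e2) + m3*rho(e3) with m0 = tr(M)/2 = 0, m1 = tr(M rho(e1))/2 = 4, m2 = tr(M rho(e2))/2 = 0, m3 = tr(M rho(e3))/2 = 9/5.
Multiplying table entries, the bivector images are rho(e12) = I*rho(e3), rho(e13) = -I*rho(e2), rho(e23) = I*rho(e1); with real blade coefficients the real parts of m0..m3 are the coefficients of 1, e1, e2, e3 and the imaginary parts give the bivectors (e23: Im m1, e13: -Im m2, e12: Im m3).
Answer: 4*e1 + 9/5*e3


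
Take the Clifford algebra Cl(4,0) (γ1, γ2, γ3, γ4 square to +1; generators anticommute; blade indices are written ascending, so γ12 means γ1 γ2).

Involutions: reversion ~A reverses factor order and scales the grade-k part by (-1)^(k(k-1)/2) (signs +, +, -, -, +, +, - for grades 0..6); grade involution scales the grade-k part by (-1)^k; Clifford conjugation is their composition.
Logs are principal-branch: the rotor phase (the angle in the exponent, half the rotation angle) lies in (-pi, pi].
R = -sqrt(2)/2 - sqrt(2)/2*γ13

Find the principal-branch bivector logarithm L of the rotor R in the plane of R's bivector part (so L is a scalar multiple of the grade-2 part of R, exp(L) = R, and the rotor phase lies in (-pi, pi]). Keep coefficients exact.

The scalar part of R is -sqrt(2)/2, which fixes the principal-branch rotor phase; the unit plane is then the bivector part divided by the sine of that phase, and L is that plane scaled by the phase.
Concretely: cos(phase) = -sqrt(2)/2 gives phase = ±3*pi/4, and since phase/sin(phase) is even the sign is immaterial: L = (phase/sin(phase)) * <R>_2 = (3*sqrt(2)*pi/4) * <R>_2.
Answer: -3*pi/4*γ13


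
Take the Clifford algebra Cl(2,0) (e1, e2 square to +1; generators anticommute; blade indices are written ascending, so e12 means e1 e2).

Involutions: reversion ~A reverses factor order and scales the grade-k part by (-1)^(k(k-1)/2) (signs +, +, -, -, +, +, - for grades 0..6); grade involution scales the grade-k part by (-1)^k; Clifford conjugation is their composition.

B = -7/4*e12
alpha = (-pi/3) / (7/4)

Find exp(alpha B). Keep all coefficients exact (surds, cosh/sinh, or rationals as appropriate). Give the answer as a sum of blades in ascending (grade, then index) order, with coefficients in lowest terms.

B^2 = (-7/4)^2*(e12)^2 = 49/16*(-1) = -49/16 (a basis 2-blade squares to minus the product of its generators' squares).
B^2 = -49/16 — since the square is negative, the closed form is circular: l = 7/4, alpha*l = -pi/3, so exp(alpha B) = cos(-pi/3) + (sin(-pi/3)/(7/4))*B = 1/2 + (-2*sqrt(3)/7)*B.
Answer: 1/2 + sqrt(3)/2*e12


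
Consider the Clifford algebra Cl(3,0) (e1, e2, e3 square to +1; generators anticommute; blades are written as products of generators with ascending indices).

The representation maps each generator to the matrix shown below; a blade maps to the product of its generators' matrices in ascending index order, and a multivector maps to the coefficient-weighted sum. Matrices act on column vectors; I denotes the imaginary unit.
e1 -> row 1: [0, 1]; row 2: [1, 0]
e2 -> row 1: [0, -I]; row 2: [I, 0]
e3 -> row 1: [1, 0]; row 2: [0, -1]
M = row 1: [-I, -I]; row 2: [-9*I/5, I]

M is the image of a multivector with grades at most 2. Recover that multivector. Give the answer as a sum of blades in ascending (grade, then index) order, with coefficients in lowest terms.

Method: 1, rho(e1), rho(e2), rho(e3) form a trace-orthogonal basis of the 2x2 complex matrices (tr(X Y) = 2 if X = Y, else 0), so M = m0*1 + m1*rho(e1) + m2*rho(e2) + m3*rho(e3) with m0 = tr(M)/2 = 0, m1 = tr(M rho(e1))/2 = -7*I/5, m2 = tr(M rho(e2))/2 = -2/5, m3 = tr(M rho(e3))/2 = -I.
Multiplying table entries, the bivector images are rho(e1 e2) = I*rho(e3), rho(e1 e3) = -I*rho(e2), rho(e2 e3) = I*rho(e1); with real blade coefficients the real parts of m0..m3 are the coefficients of 1, e1, e2, e3 and the imaginary parts give the bivectors (e2 e3: Im m1, e1 e3: -Im m2, e1 e2: Im m3).
Answer: -2/5*e2 - e1 e2 - 7/5*e2 e3


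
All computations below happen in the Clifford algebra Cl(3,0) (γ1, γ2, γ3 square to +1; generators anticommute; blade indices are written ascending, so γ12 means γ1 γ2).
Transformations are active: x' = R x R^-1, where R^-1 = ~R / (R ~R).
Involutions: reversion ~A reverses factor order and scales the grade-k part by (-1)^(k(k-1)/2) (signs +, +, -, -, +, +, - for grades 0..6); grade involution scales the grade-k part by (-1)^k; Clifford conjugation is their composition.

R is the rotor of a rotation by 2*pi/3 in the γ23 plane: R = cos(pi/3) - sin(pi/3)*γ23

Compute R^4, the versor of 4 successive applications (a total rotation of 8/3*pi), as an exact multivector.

Half-angle bookkeeping: 4 applications in γ23 add up to rotor phase 4*pi/3 = 4*pi/3, so R^4 = cos(4*pi/3) - sin(4*pi/3)*γ23.
cos(4*pi/3) = -1/2 and sin(4*pi/3) = -sqrt(3)/2, so R^4 = -1/2 + sqrt(3)/2*γ23. The net rotation is 2/3*pi (after discarding 1 full turn, each of which contributes a factor -1 to the rotor); the rotor keeps the half-angle phase exactly.
Answer: -1/2 + sqrt(3)/2*γ23


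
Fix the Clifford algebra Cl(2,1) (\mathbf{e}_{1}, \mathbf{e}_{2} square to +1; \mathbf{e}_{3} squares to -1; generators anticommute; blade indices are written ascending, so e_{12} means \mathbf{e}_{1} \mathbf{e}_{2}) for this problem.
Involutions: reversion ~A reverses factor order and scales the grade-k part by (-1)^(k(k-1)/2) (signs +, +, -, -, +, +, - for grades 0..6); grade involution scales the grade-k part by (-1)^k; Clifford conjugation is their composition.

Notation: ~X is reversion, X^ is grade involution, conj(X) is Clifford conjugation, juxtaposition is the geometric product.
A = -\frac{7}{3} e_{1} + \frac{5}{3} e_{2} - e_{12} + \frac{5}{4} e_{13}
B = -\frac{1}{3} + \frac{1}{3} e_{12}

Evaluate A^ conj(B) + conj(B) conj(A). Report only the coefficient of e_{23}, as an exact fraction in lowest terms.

first term: -\frac{1}{3} - \frac{4}{3} e_{1} - \frac{2}{9} e_{2} + \frac{1}{3} e_{12} - \frac{5}{12} e_{13} - \frac{5}{12} e_{23}
second term: \frac{1}{3} - \frac{2}{9} e_{1} + \frac{4}{3} e_{2} - \frac{1}{3} e_{12} + \frac{5}{12} e_{13} - \frac{5}{12} e_{23}
Answer: -\frac{5}{6}


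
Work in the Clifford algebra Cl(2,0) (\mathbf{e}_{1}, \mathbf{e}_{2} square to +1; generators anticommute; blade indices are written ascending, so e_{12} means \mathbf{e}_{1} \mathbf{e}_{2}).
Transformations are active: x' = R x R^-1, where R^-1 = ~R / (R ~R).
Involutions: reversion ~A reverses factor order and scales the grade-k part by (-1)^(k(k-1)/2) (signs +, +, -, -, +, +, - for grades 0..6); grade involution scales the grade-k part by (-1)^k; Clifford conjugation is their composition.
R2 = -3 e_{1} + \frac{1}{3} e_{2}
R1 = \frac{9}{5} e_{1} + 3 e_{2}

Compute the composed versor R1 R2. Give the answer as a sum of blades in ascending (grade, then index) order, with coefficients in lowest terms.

Distribute over the terms of R1 (each basis-blade product reordered to ascending indices, repeated generators contracted through their squares):
(\frac{9}{5} e_{1}) R2 = -\frac{27}{5} + \frac{3}{5} e_{12}
(3 e_{2}) R2 = 1 + 9 e_{12}
Summing the partial products and collecting blades:
Answer: -\frac{22}{5} + \frac{48}{5} e_{12}


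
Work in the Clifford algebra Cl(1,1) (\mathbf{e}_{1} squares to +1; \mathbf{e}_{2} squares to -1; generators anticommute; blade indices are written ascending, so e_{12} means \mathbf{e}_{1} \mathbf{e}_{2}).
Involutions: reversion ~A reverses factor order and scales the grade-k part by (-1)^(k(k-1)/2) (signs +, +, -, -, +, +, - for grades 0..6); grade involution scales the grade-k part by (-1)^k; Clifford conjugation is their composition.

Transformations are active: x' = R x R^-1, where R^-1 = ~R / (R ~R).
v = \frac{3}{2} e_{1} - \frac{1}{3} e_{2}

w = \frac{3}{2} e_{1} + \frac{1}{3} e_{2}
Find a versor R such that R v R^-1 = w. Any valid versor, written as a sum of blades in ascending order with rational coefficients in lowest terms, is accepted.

Take R = v + w = 3 e_{1}. Because q(v) = q(w) = \frac{77}{36}, conjugation by R sends v exactly to w.
Answer: 3 e_{1}


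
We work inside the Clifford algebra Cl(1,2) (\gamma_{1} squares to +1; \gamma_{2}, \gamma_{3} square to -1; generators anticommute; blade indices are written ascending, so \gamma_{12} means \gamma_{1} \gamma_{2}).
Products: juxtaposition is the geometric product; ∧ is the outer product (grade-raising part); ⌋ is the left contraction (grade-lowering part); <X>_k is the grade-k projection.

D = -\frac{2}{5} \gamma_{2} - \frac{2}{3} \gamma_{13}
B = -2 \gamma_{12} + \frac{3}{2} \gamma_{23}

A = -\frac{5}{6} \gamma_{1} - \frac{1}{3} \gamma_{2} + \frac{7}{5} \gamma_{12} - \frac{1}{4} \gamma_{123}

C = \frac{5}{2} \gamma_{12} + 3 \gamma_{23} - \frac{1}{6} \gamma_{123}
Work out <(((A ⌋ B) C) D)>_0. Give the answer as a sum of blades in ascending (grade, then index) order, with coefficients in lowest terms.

step 1: -\frac{14}{5} + \frac{2}{3} \gamma_{1} + \frac{5}{3} \gamma_{2} + \frac{1}{2} \gamma_{3}
step 2: \frac{25}{6} \gamma_{1} + \frac{19}{6} \gamma_{2} - 5 \gamma_{3} - \frac{83}{12} \gamma_{12} - \frac{5}{18} \gamma_{13} - \frac{383}{45} \gamma_{23} + \frac{223}{60} \gamma_{123}
step 3: \frac{196}{135} + \frac{17}{30} \gamma_{1} + \frac{223}{90} \gamma_{2} + \frac{47}{75} \gamma_{3} - \frac{991}{135} \gamma_{12} - \frac{223}{150} \gamma_{13} - \frac{119}{18} \gamma_{23} + 2 \gamma_{123}
step 4: \frac{196}{135}
Answer: \frac{196}{135}


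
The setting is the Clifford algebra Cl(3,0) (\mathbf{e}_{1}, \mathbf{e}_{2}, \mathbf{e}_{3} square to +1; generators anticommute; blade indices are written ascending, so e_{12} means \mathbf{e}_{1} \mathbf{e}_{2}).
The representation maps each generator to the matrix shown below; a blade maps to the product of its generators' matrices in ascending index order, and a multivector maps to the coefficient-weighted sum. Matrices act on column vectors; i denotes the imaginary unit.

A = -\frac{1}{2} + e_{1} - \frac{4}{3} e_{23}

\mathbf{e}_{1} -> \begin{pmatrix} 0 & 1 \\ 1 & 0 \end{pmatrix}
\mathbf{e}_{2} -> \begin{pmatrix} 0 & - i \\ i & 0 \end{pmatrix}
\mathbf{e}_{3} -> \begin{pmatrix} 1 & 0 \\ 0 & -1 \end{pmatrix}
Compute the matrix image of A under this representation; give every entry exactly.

Bivector images (products of the table entries): rho(e_{23}) = rho(\mathbf{e}_{2})rho(\mathbf{e}_{3}) = \begin{pmatrix} 0 & i \\ i & 0 \end{pmatrix}.
M = (-\frac{1}{2})*1 + (1)*rho(e_{1}) + (-\frac{4}{3})*rho(e_{23}), summed entrywise (1 is the identity matrix):
Answer: \begin{pmatrix} - \frac{1}{2} & 1 - \frac{4 i}{3} \\ 1 - \frac{4 i}{3} & - \frac{1}{2} \end{pmatrix}
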